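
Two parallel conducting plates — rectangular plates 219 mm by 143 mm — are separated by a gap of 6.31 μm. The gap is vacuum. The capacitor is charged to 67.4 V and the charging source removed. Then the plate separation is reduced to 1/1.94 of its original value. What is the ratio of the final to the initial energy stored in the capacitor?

Isolated ⇒ Q is held fixed.
C₂ = 1.94 C₁ and U = Q²/(2C), so U₂/U₁ = C₁/C₂ = 0.515.

0.515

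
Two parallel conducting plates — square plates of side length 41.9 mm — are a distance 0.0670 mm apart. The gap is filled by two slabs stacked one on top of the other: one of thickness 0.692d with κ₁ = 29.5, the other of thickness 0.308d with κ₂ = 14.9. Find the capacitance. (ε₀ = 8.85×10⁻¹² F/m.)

A = (41.9 mm)² = 1.76×10⁻³ m².
Stacked slabs ⇒ two capacitors in series, each with the full plate area.
C₁ = κ₁ε₀A/d₁ = 29.5 × 8.85×10⁻¹² × 1.76×10⁻³ / 4.64×10⁻⁵ = 9.89×10⁻⁹ F.
C₂ = κ₂ε₀A/d₂ = 14.9 × 8.85×10⁻¹² × 1.76×10⁻³ / 2.06×10⁻⁵ = 1.12×10⁻⁸ F.
C = (1/C₁ + 1/C₂)⁻¹ = 5.26×10⁻⁹ F.

5.26 nF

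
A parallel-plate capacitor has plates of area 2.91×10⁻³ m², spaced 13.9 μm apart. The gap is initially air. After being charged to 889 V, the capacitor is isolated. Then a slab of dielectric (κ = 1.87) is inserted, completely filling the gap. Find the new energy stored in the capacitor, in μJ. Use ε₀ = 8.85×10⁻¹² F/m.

Initially C₁ = ε₀A/d = 8.85×10⁻¹² × 2.91×10⁻³ / 1.39×10⁻⁵ = 1.85×10⁻⁹ F.
U₁ = 7.32×10⁻⁴ J.
Isolated ⇒ Q is held fixed. C₂ = 1.87 C₁ and U = Q²/(2C), so U₂/U₁ = C₁/C₂ = 0.535.
U₂ = 0.535 × 7.32×10⁻⁴ = 3.92×10⁻⁴ J.

392 μJ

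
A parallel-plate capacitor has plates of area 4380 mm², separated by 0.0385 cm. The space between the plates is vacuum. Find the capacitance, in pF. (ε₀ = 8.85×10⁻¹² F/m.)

A = 4380 mm² = 4.38×10⁻³ m².
C = ε₀A/d = 8.85×10⁻¹² × 4.38×10⁻³ / 3.85×10⁻⁴ = 1.01×10⁻¹⁰ F.

C ≈ 101 pF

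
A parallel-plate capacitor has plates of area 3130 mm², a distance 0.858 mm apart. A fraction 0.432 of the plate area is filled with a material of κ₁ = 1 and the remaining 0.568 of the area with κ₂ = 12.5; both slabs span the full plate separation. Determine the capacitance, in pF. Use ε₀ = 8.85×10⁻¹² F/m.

243 pF

A = 3130 mm² = 3.13×10⁻³ m².
Side-by-side slabs ⇒ two capacitors in parallel, each spanning the full gap.
C₁ = κ₁ε₀A₁/d = 1.00 × 8.85×10⁻¹² × 1.35×10⁻³ / 8.58×10⁻⁴ = 1.39×10⁻¹¹ F.
C₂ = κ₂ε₀A₂/d = 12.5 × 8.85×10⁻¹² × 1.78×10⁻³ / 8.58×10⁻⁴ = 2.29×10⁻¹⁰ F.
C = C₁ + C₂ = 2.43×10⁻¹⁰ F.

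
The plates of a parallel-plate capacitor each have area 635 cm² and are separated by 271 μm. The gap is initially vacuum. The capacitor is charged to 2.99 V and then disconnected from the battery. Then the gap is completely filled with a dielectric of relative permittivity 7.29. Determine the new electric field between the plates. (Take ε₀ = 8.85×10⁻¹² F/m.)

E ≈ 1.51 V/mm

A = 635 cm² = 6.35×10⁻² m².
Initially C₁ = ε₀A/d = 8.85×10⁻¹² × 6.35×10⁻² / 2.71×10⁻⁴ = 2.07×10⁻⁹ F.
E₁ = 1.10×10⁴ V/m.
Isolated ⇒ Q is held fixed. V₂ = Q/C₂ = V₁/7.29; E = V/d, so E₂/E₁ = (V₂/V₁)(d₁/d₂) = 0.137.
E₂ = 0.137 × 1.10×10⁴ = 1.51×10³ V/m.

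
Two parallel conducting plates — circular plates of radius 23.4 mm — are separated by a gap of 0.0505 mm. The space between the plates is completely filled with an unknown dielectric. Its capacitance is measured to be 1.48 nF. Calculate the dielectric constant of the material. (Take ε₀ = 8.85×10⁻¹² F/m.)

4.91

A = π(23.4 mm)² = 1.72×10⁻³ m².
κ = Cd/(ε₀A) = 1.48×10⁻⁹ × 5.05×10⁻⁵ / (8.85×10⁻¹² × 1.72×10⁻³) = 4.91.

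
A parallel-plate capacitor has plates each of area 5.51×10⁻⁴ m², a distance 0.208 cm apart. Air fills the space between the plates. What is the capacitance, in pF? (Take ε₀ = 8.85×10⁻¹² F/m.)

C = ε₀A/d = 8.85×10⁻¹² × 5.51×10⁻⁴ / 2.08×10⁻³ = 2.34×10⁻¹² F.

C ≈ 2.34 pF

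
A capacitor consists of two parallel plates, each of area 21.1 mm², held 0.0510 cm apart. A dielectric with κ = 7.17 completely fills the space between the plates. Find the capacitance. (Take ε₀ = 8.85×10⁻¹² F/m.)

A = 21.1 mm² = 2.11×10⁻⁵ m².
C = κε₀A/d = 7.17 × 8.85×10⁻¹² × 2.11×10⁻⁵ / 5.10×10⁻⁴ = 2.63×10⁻¹² F.

C ≈ 2.63 pF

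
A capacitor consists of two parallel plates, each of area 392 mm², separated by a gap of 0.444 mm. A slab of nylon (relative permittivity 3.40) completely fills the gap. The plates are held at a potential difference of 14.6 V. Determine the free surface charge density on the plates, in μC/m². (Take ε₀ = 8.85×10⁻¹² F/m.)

σ ≈ 0.989 μC/m²

A = 392 mm² = 3.92×10⁻⁴ m².
C = κε₀A/d = 3.40 × 8.85×10⁻¹² × 3.92×10⁻⁴ / 4.44×10⁻⁴ = 2.66×10⁻¹¹ F.
σ = Q/A = CV/A = 2.66×10⁻¹¹ × 14.6 / 3.92×10⁻⁴ = 9.89×10⁻⁷ C/m².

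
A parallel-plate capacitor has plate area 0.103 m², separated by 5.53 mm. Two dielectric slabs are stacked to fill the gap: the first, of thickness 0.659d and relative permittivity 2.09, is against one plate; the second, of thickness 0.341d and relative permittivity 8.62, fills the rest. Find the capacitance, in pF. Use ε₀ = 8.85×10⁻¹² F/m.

C ≈ 465 pF

Stacked slabs ⇒ two capacitors in series, each with the full plate area.
C₁ = κ₁ε₀A/d₁ = 2.09 × 8.85×10⁻¹² × 0.103 / 3.64×10⁻³ = 5.23×10⁻¹⁰ F.
C₂ = κ₂ε₀A/d₂ = 8.62 × 8.85×10⁻¹² × 0.103 / 1.89×10⁻³ = 4.17×10⁻⁹ F.
C = (1/C₁ + 1/C₂)⁻¹ = 4.65×10⁻¹⁰ F.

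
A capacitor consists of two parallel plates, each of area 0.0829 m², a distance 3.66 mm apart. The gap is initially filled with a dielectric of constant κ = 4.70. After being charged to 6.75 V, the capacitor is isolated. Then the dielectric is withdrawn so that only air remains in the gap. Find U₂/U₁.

4.70

Isolated ⇒ Q is held fixed.
C₂ = 0.213 C₁ and U = Q²/(2C), so U₂/U₁ = C₁/C₂ = 4.70.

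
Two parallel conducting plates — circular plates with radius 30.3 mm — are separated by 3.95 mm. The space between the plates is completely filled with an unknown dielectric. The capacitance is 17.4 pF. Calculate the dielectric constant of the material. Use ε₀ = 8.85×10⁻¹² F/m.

A = π(30.3 mm)² = 2.88×10⁻³ m².
κ = Cd/(ε₀A) = 1.74×10⁻¹¹ × 3.95×10⁻³ / (8.85×10⁻¹² × 2.88×10⁻³) = 2.69.

κ ≈ 2.69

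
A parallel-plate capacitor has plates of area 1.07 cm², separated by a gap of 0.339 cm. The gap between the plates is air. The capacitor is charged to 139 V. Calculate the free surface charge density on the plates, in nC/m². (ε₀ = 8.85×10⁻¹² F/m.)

σ ≈ 363 nC/m²

A = 1.07 cm² = 1.07×10⁻⁴ m².
C = ε₀A/d = 8.85×10⁻¹² × 1.07×10⁻⁴ / 3.39×10⁻³ = 2.79×10⁻¹³ F.
σ = Q/A = CV/A = 2.79×10⁻¹³ × 139 / 1.07×10⁻⁴ = 3.63×10⁻⁷ C/m².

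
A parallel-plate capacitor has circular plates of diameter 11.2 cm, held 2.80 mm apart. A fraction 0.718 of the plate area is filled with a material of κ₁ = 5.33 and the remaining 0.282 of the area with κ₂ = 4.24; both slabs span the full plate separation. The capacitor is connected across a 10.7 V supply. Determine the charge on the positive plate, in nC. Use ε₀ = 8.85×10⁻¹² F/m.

A = π(11.2/2 cm)² = 9.85×10⁻³ m².
Side-by-side slabs ⇒ two capacitors in parallel, each spanning the full gap.
C₁ = κ₁ε₀A₁/d = 5.33 × 8.85×10⁻¹² × 7.07×10⁻³ / 2.80×10⁻³ = 1.19×10⁻¹⁰ F.
C₂ = κ₂ε₀A₂/d = 4.24 × 8.85×10⁻¹² × 2.78×10⁻³ / 2.80×10⁻³ = 3.72×10⁻¹¹ F.
C = C₁ + C₂ = 1.56×10⁻¹⁰ F.
Q = CV = 1.56×10⁻¹⁰ × 10.7 = 1.67×10⁻⁹ C.

Q ≈ 1.67 nC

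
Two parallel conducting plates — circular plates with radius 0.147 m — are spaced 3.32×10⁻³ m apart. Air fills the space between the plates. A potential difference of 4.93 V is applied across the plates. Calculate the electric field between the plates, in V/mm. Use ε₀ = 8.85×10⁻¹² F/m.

E = V/d = 4.93 / 3.32×10⁻³ = 1.48×10³ V/m.

E ≈ 1.48 V/mm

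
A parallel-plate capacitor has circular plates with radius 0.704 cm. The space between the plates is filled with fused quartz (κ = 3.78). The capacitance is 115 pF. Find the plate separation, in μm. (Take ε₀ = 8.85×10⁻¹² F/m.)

A = π(0.704 cm)² = 1.56×10⁻⁴ m².
d = κε₀A/C = 3.78 × 8.85×10⁻¹² × 1.56×10⁻⁴ / 1.15×10⁻¹⁰ = 4.53×10⁻⁵ m.

d ≈ 45.3 μm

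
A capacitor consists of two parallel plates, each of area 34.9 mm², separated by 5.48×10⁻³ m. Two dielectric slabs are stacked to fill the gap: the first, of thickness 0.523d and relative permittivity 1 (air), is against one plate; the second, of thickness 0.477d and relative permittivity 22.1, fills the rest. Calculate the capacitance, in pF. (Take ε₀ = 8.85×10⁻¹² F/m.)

A = 34.9 mm² = 3.49×10⁻⁵ m².
Stacked slabs ⇒ two capacitors in series, each with the full plate area.
C₁ = κ₁ε₀A/d₁ = 1.00 × 8.85×10⁻¹² × 3.49×10⁻⁵ / 2.87×10⁻³ = 1.08×10⁻¹³ F.
C₂ = κ₂ε₀A/d₂ = 22.1 × 8.85×10⁻¹² × 3.49×10⁻⁵ / 2.61×10⁻³ = 2.61×10⁻¹² F.
C = (1/C₁ + 1/C₂)⁻¹ = 1.03×10⁻¹³ F.

C ≈ 0.103 pF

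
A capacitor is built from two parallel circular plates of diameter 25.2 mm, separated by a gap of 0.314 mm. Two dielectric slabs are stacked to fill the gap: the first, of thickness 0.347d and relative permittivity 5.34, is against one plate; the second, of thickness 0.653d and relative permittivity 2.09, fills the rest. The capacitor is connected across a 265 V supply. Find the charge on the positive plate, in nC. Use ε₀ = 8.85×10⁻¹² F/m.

A = π(25.2/2 mm)² = 4.99×10⁻⁴ m².
Stacked slabs ⇒ two capacitors in series, each with the full plate area.
C₁ = κ₁ε₀A/d₁ = 5.34 × 8.85×10⁻¹² × 4.99×10⁻⁴ / 1.09×10⁻⁴ = 2.16×10⁻¹⁰ F.
C₂ = κ₂ε₀A/d₂ = 2.09 × 8.85×10⁻¹² × 4.99×10⁻⁴ / 2.05×10⁻⁴ = 4.50×10⁻¹¹ F.
C = (1/C₁ + 1/C₂)⁻¹ = 3.72×10⁻¹¹ F.
Q = CV = 3.72×10⁻¹¹ × 265 = 9.87×10⁻⁹ C.

Q ≈ 9.87 nC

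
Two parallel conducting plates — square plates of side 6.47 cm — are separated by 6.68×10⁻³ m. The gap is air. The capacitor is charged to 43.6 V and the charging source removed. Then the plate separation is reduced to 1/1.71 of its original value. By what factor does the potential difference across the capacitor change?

Isolated ⇒ Q is held fixed.
C₂ = 1.71 C₁ and V = Q/C, so V₂/V₁ = C₁/C₂ = 0.585.

V₂/V₁ ≈ 0.585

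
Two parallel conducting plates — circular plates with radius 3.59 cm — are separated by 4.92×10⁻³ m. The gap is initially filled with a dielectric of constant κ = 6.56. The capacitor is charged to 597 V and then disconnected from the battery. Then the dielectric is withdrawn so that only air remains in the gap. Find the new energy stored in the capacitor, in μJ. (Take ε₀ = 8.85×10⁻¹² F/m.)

55.9 μJ

A = π(3.59 cm)² = 4.05×10⁻³ m².
Initially C₁ = κε₀A/d = 6.56 × 8.85×10⁻¹² × 4.05×10⁻³ / 4.92×10⁻³ = 4.78×10⁻¹¹ F.
U₁ = 8.51×10⁻⁶ J.
Isolated ⇒ Q is held fixed. C₂ = 0.152 C₁ and U = Q²/(2C), so U₂/U₁ = C₁/C₂ = 6.56.
U₂ = 6.56 × 8.51×10⁻⁶ = 5.59×10⁻⁵ J.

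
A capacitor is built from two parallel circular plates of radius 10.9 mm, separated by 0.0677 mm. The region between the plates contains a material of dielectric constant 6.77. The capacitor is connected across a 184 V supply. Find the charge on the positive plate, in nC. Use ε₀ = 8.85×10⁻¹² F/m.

Q ≈ 60.8 nC

A = π(10.9 mm)² = 3.73×10⁻⁴ m².
C = κε₀A/d = 6.77 × 8.85×10⁻¹² × 3.73×10⁻⁴ / 6.77×10⁻⁵ = 3.30×10⁻¹⁰ F.
Q = CV = 3.30×10⁻¹⁰ × 184 = 6.08×10⁻⁸ C.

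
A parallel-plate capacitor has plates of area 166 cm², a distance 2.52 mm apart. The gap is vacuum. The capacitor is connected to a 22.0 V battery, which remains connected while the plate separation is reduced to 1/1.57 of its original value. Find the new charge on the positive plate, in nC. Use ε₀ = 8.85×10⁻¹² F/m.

Q ≈ 2.01 nC

A = 166 cm² = 1.66×10⁻² m².
Initially C₁ = ε₀A/d = 8.85×10⁻¹² × 1.66×10⁻² / 2.52×10⁻³ = 5.83×10⁻¹¹ F.
Q₁ = 1.28×10⁻⁹ C.
Battery connected ⇒ V is held fixed. C₂ = 1.57 C₁ and Q = CV, so Q₂/Q₁ = C₂/C₁ = 1.57.
Q₂ = 1.57 × 1.28×10⁻⁹ = 2.01×10⁻⁹ C.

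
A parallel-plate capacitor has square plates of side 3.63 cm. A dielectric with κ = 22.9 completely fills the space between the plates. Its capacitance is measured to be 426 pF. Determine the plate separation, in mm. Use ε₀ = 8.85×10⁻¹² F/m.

A = (3.63 cm)² = 1.32×10⁻³ m².
d = κε₀A/C = 22.9 × 8.85×10⁻¹² × 1.32×10⁻³ / 4.26×10⁻¹⁰ = 6.27×10⁻⁴ m.

0.627 mm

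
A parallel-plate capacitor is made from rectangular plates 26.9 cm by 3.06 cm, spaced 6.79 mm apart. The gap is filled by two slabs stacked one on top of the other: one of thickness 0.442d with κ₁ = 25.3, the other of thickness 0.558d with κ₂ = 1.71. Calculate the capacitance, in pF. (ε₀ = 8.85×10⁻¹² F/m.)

A = 26.9 × 3.06 cm² = 8.23×10⁻³ m².
Stacked slabs ⇒ two capacitors in series, each with the full plate area.
C₁ = κ₁ε₀A/d₁ = 25.3 × 8.85×10⁻¹² × 8.23×10⁻³ / 3.00×10⁻³ = 6.14×10⁻¹⁰ F.
C₂ = κ₂ε₀A/d₂ = 1.71 × 8.85×10⁻¹² × 8.23×10⁻³ / 3.79×10⁻³ = 3.29×10⁻¹¹ F.
C = (1/C₁ + 1/C₂)⁻¹ = 3.12×10⁻¹¹ F.

31.2 pF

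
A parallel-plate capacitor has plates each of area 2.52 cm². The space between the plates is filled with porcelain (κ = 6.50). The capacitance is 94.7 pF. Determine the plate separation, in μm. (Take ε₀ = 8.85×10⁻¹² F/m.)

A = 2.52 cm² = 2.52×10⁻⁴ m².
d = κε₀A/C = 6.50 × 8.85×10⁻¹² × 2.52×10⁻⁴ / 9.47×10⁻¹¹ = 1.53×10⁻⁴ m.

d ≈ 153 μm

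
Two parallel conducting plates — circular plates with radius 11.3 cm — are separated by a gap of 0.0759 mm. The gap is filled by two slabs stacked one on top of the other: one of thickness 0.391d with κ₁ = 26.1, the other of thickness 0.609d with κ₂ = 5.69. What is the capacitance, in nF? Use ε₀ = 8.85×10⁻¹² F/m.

C ≈ 38.3 nF

A = π(11.3 cm)² = 4.01×10⁻² m².
Stacked slabs ⇒ two capacitors in series, each with the full plate area.
C₁ = κ₁ε₀A/d₁ = 26.1 × 8.85×10⁻¹² × 4.01×10⁻² / 2.97×10⁻⁵ = 3.12×10⁻⁷ F.
C₂ = κ₂ε₀A/d₂ = 5.69 × 8.85×10⁻¹² × 4.01×10⁻² / 4.62×10⁻⁵ = 4.37×10⁻⁸ F.
C = (1/C₁ + 1/C₂)⁻¹ = 3.83×10⁻⁸ F.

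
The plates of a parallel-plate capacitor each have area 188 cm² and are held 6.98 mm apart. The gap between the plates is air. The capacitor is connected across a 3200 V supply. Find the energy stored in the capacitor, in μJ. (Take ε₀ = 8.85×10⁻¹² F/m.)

A = 188 cm² = 1.88×10⁻² m².
C = ε₀A/d = 8.85×10⁻¹² × 1.88×10⁻² / 6.98×10⁻³ = 2.38×10⁻¹¹ F.
U = ½CV² = ½ × 2.38×10⁻¹¹ × (3200)² = 1.22×10⁻⁴ J.

U ≈ 122 μJ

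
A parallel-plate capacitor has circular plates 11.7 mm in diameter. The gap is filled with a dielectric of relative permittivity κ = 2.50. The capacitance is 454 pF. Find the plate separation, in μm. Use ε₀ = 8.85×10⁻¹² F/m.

A = π(11.7/2 mm)² = 1.08×10⁻⁴ m².
d = κε₀A/C = 2.50 × 8.85×10⁻¹² × 1.08×10⁻⁴ / 4.54×10⁻¹⁰ = 5.24×10⁻⁶ m.

d ≈ 5.24 μm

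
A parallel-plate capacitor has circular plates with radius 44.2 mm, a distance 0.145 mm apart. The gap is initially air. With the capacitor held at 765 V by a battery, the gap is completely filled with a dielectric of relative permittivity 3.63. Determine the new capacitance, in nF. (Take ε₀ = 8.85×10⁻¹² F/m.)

C ≈ 1.36 nF

A = π(44.2 mm)² = 6.14×10⁻³ m².
Initially C₁ = ε₀A/d = 8.85×10⁻¹² × 6.14×10⁻³ / 1.45×10⁻⁴ = 3.75×10⁻¹⁰ F.
C = κε₀A/d scales with κ, so C₂/C₁ = κ = 3.63.
C₂ = 3.63 × 3.75×10⁻¹⁰ = 1.36×10⁻⁹ F.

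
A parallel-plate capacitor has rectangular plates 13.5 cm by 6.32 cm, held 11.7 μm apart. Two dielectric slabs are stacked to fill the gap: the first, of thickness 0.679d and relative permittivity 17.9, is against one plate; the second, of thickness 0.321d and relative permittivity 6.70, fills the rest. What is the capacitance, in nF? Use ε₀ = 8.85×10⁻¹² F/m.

A = 13.5 × 6.32 cm² = 8.53×10⁻³ m².
Stacked slabs ⇒ two capacitors in series, each with the full plate area.
C₁ = κ₁ε₀A/d₁ = 17.9 × 8.85×10⁻¹² × 8.53×10⁻³ / 7.94×10⁻⁶ = 1.70×10⁻⁷ F.
C₂ = κ₂ε₀A/d₂ = 6.70 × 8.85×10⁻¹² × 8.53×10⁻³ / 3.76×10⁻⁶ = 1.35×10⁻⁷ F.
C = (1/C₁ + 1/C₂)⁻¹ = 7.52×10⁻⁸ F.

C ≈ 75.2 nF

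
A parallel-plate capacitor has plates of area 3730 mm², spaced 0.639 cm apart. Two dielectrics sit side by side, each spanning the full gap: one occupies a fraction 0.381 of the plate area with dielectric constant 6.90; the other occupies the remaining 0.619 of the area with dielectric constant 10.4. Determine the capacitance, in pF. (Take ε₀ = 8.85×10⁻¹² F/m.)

C ≈ 46.8 pF

A = 3730 mm² = 3.73×10⁻³ m².
Side-by-side slabs ⇒ two capacitors in parallel, each spanning the full gap.
C₁ = κ₁ε₀A₁/d = 6.90 × 8.85×10⁻¹² × 1.42×10⁻³ / 6.39×10⁻³ = 1.36×10⁻¹¹ F.
C₂ = κ₂ε₀A₂/d = 10.4 × 8.85×10⁻¹² × 2.31×10⁻³ / 6.39×10⁻³ = 3.33×10⁻¹¹ F.
C = C₁ + C₂ = 4.68×10⁻¹¹ F.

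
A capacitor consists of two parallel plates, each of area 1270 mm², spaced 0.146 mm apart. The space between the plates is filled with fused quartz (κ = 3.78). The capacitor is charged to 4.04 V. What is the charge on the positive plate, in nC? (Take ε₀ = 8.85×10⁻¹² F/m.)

1.18 nC

A = 1270 mm² = 1.27×10⁻³ m².
C = κε₀A/d = 3.78 × 8.85×10⁻¹² × 1.27×10⁻³ / 1.46×10⁻⁴ = 2.91×10⁻¹⁰ F.
Q = CV = 2.91×10⁻¹⁰ × 4.04 = 1.18×10⁻⁹ C.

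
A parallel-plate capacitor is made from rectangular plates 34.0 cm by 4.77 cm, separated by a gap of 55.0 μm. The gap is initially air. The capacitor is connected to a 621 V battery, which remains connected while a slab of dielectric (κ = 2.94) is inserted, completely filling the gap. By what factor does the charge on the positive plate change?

Battery connected ⇒ V is held fixed.
C₂ = 2.94 C₁ and Q = CV, so Q₂/Q₁ = C₂/C₁ = 2.94.

2.94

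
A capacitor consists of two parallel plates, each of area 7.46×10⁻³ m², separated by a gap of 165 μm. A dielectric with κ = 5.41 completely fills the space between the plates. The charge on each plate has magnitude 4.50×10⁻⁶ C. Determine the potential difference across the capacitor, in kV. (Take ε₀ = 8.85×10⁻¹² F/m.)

V ≈ 2.08 kV

C = κε₀A/d = 5.41 × 8.85×10⁻¹² × 7.46×10⁻³ / 1.65×10⁻⁴ = 2.16×10⁻⁹ F.
V = Q/C = 4.50×10⁻⁶ / 2.16×10⁻⁹ = 2.08×10³ V.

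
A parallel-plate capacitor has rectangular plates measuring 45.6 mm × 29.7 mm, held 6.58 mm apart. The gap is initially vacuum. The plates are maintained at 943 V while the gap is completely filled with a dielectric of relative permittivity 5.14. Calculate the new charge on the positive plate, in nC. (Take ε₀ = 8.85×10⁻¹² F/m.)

A = 45.6 × 29.7 mm² = 1.35×10⁻³ m².
Initially C₁ = ε₀A/d = 8.85×10⁻¹² × 1.35×10⁻³ / 6.58×10⁻³ = 1.82×10⁻¹² F.
Q₁ = 1.72×10⁻⁹ C.
Battery connected ⇒ V is held fixed. C₂ = 5.14 C₁ and Q = CV, so Q₂/Q₁ = C₂/C₁ = 5.14.
Q₂ = 5.14 × 1.72×10⁻⁹ = 8.83×10⁻⁹ C.

Q ≈ 8.83 nC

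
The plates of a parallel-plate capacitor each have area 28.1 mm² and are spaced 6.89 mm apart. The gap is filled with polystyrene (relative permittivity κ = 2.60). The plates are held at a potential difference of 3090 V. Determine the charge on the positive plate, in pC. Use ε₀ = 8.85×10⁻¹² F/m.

Q ≈ 290 pC

A = 28.1 mm² = 2.81×10⁻⁵ m².
C = κε₀A/d = 2.60 × 8.85×10⁻¹² × 2.81×10⁻⁵ / 6.89×10⁻³ = 9.38×10⁻¹⁴ F.
Q = CV = 9.38×10⁻¹⁴ × 3090 = 2.90×10⁻¹⁰ C.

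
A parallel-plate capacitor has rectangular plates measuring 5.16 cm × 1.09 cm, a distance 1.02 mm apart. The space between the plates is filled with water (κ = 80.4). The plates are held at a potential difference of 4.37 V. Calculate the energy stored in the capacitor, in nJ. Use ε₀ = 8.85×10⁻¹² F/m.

A = 5.16 × 1.09 cm² = 5.62×10⁻⁴ m².
C = κε₀A/d = 80.4 × 8.85×10⁻¹² × 5.62×10⁻⁴ / 1.02×10⁻³ = 3.92×10⁻¹⁰ F.
U = ½CV² = ½ × 3.92×10⁻¹⁰ × (4.37)² = 3.75×10⁻⁹ J.

3.75 nJ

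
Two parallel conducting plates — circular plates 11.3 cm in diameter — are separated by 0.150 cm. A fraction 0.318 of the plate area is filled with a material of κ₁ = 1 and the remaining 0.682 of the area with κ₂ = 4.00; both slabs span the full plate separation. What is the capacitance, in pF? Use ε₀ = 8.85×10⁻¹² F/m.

C ≈ 180 pF

A = π(11.3/2 cm)² = 1.00×10⁻² m².
Side-by-side slabs ⇒ two capacitors in parallel, each spanning the full gap.
C₁ = κ₁ε₀A₁/d = 1.00 × 8.85×10⁻¹² × 3.19×10⁻³ / 1.50×10⁻³ = 1.88×10⁻¹¹ F.
C₂ = κ₂ε₀A₂/d = 4.00 × 8.85×10⁻¹² × 6.84×10⁻³ / 1.50×10⁻³ = 1.61×10⁻¹⁰ F.
C = C₁ + C₂ = 1.80×10⁻¹⁰ F.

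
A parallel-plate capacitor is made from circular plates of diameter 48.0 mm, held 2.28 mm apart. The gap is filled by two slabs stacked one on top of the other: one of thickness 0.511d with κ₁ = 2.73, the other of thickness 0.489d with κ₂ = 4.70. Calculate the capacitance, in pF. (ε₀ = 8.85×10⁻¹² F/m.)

C ≈ 24.1 pF

A = π(48.0/2 mm)² = 1.81×10⁻³ m².
Stacked slabs ⇒ two capacitors in series, each with the full plate area.
C₁ = κ₁ε₀A/d₁ = 2.73 × 8.85×10⁻¹² × 1.81×10⁻³ / 1.17×10⁻³ = 3.75×10⁻¹¹ F.
C₂ = κ₂ε₀A/d₂ = 4.70 × 8.85×10⁻¹² × 1.81×10⁻³ / 1.11×10⁻³ = 6.75×10⁻¹¹ F.
C = (1/C₁ + 1/C₂)⁻¹ = 2.41×10⁻¹¹ F.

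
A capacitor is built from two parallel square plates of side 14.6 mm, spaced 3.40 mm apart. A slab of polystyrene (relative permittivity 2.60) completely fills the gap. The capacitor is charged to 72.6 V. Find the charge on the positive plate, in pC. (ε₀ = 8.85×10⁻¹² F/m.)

105 pC

A = (14.6 mm)² = 2.13×10⁻⁴ m².
C = κε₀A/d = 2.60 × 8.85×10⁻¹² × 2.13×10⁻⁴ / 3.40×10⁻³ = 1.44×10⁻¹² F.
Q = CV = 1.44×10⁻¹² × 72.6 = 1.05×10⁻¹⁰ C.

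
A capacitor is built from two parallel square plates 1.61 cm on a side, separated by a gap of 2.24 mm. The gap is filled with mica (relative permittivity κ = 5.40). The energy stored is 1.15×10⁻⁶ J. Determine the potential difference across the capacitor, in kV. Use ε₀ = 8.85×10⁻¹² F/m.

V ≈ 0.645 kV

A = (1.61 cm)² = 2.59×10⁻⁴ m².
C = κε₀A/d = 5.40 × 8.85×10⁻¹² × 2.59×10⁻⁴ / 2.24×10⁻³ = 5.53×10⁻¹² F.
V = √(2U/C) = √(2 × 1.15×10⁻⁶ / 5.53×10⁻¹²) = 6.45×10² V.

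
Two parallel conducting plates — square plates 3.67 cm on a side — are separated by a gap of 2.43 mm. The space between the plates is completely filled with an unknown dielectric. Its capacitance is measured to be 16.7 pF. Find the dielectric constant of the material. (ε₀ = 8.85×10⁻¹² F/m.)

κ ≈ 3.40

A = (3.67 cm)² = 1.35×10⁻³ m².
κ = Cd/(ε₀A) = 1.67×10⁻¹¹ × 2.43×10⁻³ / (8.85×10⁻¹² × 1.35×10⁻³) = 3.40.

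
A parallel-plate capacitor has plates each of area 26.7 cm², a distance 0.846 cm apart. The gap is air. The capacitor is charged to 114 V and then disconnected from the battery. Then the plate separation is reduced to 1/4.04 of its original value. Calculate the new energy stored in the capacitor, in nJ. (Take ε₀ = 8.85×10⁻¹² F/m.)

U ≈ 4.49 nJ

A = 26.7 cm² = 2.67×10⁻³ m².
Initially C₁ = ε₀A/d = 8.85×10⁻¹² × 2.67×10⁻³ / 8.46×10⁻³ = 2.79×10⁻¹² F.
U₁ = 1.81×10⁻⁸ J.
Isolated ⇒ Q is held fixed. C₂ = 4.04 C₁ and U = Q²/(2C), so U₂/U₁ = C₁/C₂ = 0.248.
U₂ = 0.248 × 1.81×10⁻⁸ = 4.49×10⁻⁹ J.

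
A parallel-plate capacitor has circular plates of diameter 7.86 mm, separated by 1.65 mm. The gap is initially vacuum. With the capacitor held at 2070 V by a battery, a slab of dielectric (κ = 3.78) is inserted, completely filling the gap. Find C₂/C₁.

3.78

C = κε₀A/d scales with κ, so C₂/C₁ = κ = 3.78.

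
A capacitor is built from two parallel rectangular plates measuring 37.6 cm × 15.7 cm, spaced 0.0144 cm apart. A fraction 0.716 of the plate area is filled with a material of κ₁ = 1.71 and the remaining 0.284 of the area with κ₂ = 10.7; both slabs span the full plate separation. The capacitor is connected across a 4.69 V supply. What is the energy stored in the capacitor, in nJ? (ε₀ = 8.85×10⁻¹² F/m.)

A = 37.6 × 15.7 cm² = 5.90×10⁻² m².
Side-by-side slabs ⇒ two capacitors in parallel, each spanning the full gap.
C₁ = κ₁ε₀A₁/d = 1.71 × 8.85×10⁻¹² × 4.23×10⁻² / 1.44×10⁻⁴ = 4.44×10⁻⁹ F.
C₂ = κ₂ε₀A₂/d = 10.7 × 8.85×10⁻¹² × 1.68×10⁻² / 1.44×10⁻⁴ = 1.10×10⁻⁸ F.
C = C₁ + C₂ = 1.55×10⁻⁸ F.
U = ½CV² = ½ × 1.55×10⁻⁸ × (4.69)² = 1.70×10⁻⁷ J.

170 nJ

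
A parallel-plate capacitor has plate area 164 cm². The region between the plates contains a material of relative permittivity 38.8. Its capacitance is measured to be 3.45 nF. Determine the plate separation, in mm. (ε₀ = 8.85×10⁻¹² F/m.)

A = 164 cm² = 1.64×10⁻² m².
d = κε₀A/C = 38.8 × 8.85×10⁻¹² × 1.64×10⁻² / 3.45×10⁻⁹ = 1.63×10⁻³ m.

1.63 mm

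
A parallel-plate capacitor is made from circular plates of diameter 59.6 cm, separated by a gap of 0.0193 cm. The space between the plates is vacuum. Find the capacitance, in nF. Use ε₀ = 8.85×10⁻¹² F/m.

A = π(59.6/2 cm)² = 0.279 m².
C = ε₀A/d = 8.85×10⁻¹² × 0.279 / 1.93×10⁻⁴ = 1.28×10⁻⁸ F.

C ≈ 12.8 nF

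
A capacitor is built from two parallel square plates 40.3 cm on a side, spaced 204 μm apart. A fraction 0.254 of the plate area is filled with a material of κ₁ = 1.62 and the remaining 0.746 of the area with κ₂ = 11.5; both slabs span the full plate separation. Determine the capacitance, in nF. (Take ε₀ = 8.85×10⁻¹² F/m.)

C ≈ 63.3 nF

A = (40.3 cm)² = 0.162 m².
Side-by-side slabs ⇒ two capacitors in parallel, each spanning the full gap.
C₁ = κ₁ε₀A₁/d = 1.62 × 8.85×10⁻¹² × 4.13×10⁻² / 2.04×10⁻⁴ = 2.90×10⁻⁹ F.
C₂ = κ₂ε₀A₂/d = 11.5 × 8.85×10⁻¹² × 0.121 / 2.04×10⁻⁴ = 6.04×10⁻⁸ F.
C = C₁ + C₂ = 6.33×10⁻⁸ F.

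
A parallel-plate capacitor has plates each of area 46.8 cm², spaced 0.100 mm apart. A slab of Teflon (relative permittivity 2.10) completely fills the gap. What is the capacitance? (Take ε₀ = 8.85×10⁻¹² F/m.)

0.870 nF

A = 46.8 cm² = 4.68×10⁻³ m².
C = κε₀A/d = 2.10 × 8.85×10⁻¹² × 4.68×10⁻³ / 1.00×10⁻⁴ = 8.70×10⁻¹⁰ F.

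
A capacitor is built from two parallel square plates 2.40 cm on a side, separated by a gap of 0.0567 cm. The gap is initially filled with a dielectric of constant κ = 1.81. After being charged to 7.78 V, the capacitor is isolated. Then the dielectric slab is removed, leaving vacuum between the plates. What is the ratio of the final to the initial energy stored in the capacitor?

Isolated ⇒ Q is held fixed.
C₂ = 0.552 C₁ and U = Q²/(2C), so U₂/U₁ = C₁/C₂ = 1.81.

1.81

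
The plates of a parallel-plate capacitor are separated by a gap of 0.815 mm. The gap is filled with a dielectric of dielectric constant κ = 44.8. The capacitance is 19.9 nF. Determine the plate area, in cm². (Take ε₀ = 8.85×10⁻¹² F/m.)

409 cm²

A = Cd/(κε₀) = 1.99×10⁻⁸ × 8.15×10⁻⁴ / (44.8 × 8.85×10⁻¹²) = 4.09×10⁻² m².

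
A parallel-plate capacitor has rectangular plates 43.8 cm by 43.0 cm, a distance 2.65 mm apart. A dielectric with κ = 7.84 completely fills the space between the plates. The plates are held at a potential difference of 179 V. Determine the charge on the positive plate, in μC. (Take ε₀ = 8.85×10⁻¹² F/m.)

Q ≈ 0.883 μC

A = 43.8 × 43.0 cm² = 0.188 m².
C = κε₀A/d = 7.84 × 8.85×10⁻¹² × 0.188 / 2.65×10⁻³ = 4.93×10⁻⁹ F.
Q = CV = 4.93×10⁻⁹ × 179 = 8.83×10⁻⁷ C.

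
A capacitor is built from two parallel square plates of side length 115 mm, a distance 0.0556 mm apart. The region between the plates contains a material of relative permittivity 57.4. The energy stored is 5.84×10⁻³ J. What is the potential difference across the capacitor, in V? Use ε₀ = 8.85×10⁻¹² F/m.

V ≈ 311 V

A = (115 mm)² = 1.32×10⁻² m².
C = κε₀A/d = 57.4 × 8.85×10⁻¹² × 1.32×10⁻² / 5.56×10⁻⁵ = 1.21×10⁻⁷ F.
V = √(2U/C) = √(2 × 5.84×10⁻³ / 1.21×10⁻⁷) = 3.11×10² V.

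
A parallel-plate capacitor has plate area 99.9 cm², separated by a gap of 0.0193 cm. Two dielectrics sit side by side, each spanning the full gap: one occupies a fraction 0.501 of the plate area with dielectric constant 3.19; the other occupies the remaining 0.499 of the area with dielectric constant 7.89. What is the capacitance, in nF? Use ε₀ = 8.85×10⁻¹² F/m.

A = 99.9 cm² = 9.99×10⁻³ m².
Side-by-side slabs ⇒ two capacitors in parallel, each spanning the full gap.
C₁ = κ₁ε₀A₁/d = 3.19 × 8.85×10⁻¹² × 5.00×10⁻³ / 1.93×10⁻⁴ = 7.32×10⁻¹⁰ F.
C₂ = κ₂ε₀A₂/d = 7.89 × 8.85×10⁻¹² × 4.99×10⁻³ / 1.93×10⁻⁴ = 1.80×10⁻⁹ F.
C = C₁ + C₂ = 2.54×10⁻⁹ F.

2.54 nF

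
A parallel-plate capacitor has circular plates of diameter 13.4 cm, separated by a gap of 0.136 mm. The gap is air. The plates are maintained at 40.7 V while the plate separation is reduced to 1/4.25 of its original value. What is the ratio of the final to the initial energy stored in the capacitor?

Battery connected ⇒ V is held fixed.
C₂ = 4.25 C₁ and U = ½CV², so U₂/U₁ = C₂/C₁ = 4.25.

4.25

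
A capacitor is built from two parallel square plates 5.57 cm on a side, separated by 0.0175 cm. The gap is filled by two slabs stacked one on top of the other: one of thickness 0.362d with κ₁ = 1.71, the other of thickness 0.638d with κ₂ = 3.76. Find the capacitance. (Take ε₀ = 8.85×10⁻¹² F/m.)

C ≈ 411 pF

A = (5.57 cm)² = 3.10×10⁻³ m².
Stacked slabs ⇒ two capacitors in series, each with the full plate area.
C₁ = κ₁ε₀A/d₁ = 1.71 × 8.85×10⁻¹² × 3.10×10⁻³ / 6.33×10⁻⁵ = 7.41×10⁻¹⁰ F.
C₂ = κ₂ε₀A/d₂ = 3.76 × 8.85×10⁻¹² × 3.10×10⁻³ / 1.12×10⁻⁴ = 9.25×10⁻¹⁰ F.
C = (1/C₁ + 1/C₂)⁻¹ = 4.11×10⁻¹⁰ F.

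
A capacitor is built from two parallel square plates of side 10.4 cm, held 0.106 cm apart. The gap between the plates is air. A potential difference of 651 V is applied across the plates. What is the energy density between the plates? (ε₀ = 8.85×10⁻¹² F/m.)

1.67 J/m³

E = V/d = 651 / 1.06×10⁻³ = 6.14×10⁵ V/m.
u = ½ε₀E² = ½ × 8.85×10⁻¹² × (6.14×10⁵)² = 1.67 J/m³.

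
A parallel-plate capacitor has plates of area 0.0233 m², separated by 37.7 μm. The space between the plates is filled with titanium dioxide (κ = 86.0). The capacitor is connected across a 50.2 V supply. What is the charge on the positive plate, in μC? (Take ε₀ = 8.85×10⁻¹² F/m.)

C = κε₀A/d = 86.0 × 8.85×10⁻¹² × 2.33×10⁻² / 3.77×10⁻⁵ = 4.70×10⁻⁷ F.
Q = CV = 4.70×10⁻⁷ × 50.2 = 2.36×10⁻⁵ C.

23.6 μC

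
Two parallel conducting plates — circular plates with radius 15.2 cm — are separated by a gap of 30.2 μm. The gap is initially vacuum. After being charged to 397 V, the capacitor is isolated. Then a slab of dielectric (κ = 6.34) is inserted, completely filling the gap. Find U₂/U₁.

Isolated ⇒ Q is held fixed.
C₂ = 6.34 C₁ and U = Q²/(2C), so U₂/U₁ = C₁/C₂ = 0.158.

U₂/U₁ ≈ 0.158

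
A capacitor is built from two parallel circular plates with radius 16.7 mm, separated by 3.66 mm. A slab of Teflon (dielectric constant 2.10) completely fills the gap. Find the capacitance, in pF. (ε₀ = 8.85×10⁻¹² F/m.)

4.45 pF

A = π(16.7 mm)² = 8.76×10⁻⁴ m².
C = κε₀A/d = 2.10 × 8.85×10⁻¹² × 8.76×10⁻⁴ / 3.66×10⁻³ = 4.45×10⁻¹² F.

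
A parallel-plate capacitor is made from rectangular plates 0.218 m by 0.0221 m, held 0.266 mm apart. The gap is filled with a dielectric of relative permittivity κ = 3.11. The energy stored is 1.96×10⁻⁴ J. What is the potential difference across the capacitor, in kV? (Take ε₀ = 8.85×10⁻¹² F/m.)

A = 0.218 × 0.0221 m² = 4.82×10⁻³ m².
C = κε₀A/d = 3.11 × 8.85×10⁻¹² × 4.82×10⁻³ / 2.66×10⁻⁴ = 4.99×10⁻¹⁰ F.
V = √(2U/C) = √(2 × 1.96×10⁻⁴ / 4.99×10⁻¹⁰) = 8.87×10² V.

0.887 kV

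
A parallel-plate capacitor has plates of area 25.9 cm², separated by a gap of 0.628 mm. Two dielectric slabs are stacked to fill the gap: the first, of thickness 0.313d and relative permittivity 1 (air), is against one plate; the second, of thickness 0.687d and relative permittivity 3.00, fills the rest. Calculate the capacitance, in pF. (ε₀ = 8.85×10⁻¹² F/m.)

67.3 pF

A = 25.9 cm² = 2.59×10⁻³ m².
Stacked slabs ⇒ two capacitors in series, each with the full plate area.
C₁ = κ₁ε₀A/d₁ = 1.00 × 8.85×10⁻¹² × 2.59×10⁻³ / 1.97×10⁻⁴ = 1.17×10⁻¹⁰ F.
C₂ = κ₂ε₀A/d₂ = 3.00 × 8.85×10⁻¹² × 2.59×10⁻³ / 4.31×10⁻⁴ = 1.59×10⁻¹⁰ F.
C = (1/C₁ + 1/C₂)⁻¹ = 6.73×10⁻¹¹ F.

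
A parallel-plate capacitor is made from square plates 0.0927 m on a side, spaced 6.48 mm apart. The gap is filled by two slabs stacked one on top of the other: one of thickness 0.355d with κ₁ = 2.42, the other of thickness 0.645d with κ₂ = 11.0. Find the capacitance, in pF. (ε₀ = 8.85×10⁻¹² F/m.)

C ≈ 57.2 pF

A = (0.0927 m)² = 8.59×10⁻³ m².
Stacked slabs ⇒ two capacitors in series, each with the full plate area.
C₁ = κ₁ε₀A/d₁ = 2.42 × 8.85×10⁻¹² × 8.59×10⁻³ / 2.30×10⁻³ = 8.00×10⁻¹¹ F.
C₂ = κ₂ε₀A/d₂ = 11.0 × 8.85×10⁻¹² × 8.59×10⁻³ / 4.18×10⁻³ = 2.00×10⁻¹⁰ F.
C = (1/C₁ + 1/C₂)⁻¹ = 5.72×10⁻¹¹ F.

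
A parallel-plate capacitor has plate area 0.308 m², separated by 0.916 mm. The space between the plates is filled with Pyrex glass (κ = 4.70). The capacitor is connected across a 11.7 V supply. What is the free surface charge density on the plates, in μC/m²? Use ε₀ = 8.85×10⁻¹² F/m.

σ ≈ 0.531 μC/m²

C = κε₀A/d = 4.70 × 8.85×10⁻¹² × 0.308 / 9.16×10⁻⁴ = 1.40×10⁻⁸ F.
σ = Q/A = CV/A = 1.40×10⁻⁸ × 11.7 / 0.308 = 5.31×10⁻⁷ C/m².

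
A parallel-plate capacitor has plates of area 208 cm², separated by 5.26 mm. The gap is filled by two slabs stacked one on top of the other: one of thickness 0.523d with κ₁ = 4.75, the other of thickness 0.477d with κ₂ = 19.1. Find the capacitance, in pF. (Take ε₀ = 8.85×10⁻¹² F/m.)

A = 208 cm² = 2.08×10⁻² m².
Stacked slabs ⇒ two capacitors in series, each with the full plate area.
C₁ = κ₁ε₀A/d₁ = 4.75 × 8.85×10⁻¹² × 2.08×10⁻² / 2.75×10⁻³ = 3.18×10⁻¹⁰ F.
C₂ = κ₂ε₀A/d₂ = 19.1 × 8.85×10⁻¹² × 2.08×10⁻² / 2.51×10⁻³ = 1.40×10⁻⁹ F.
C = (1/C₁ + 1/C₂)⁻¹ = 2.59×10⁻¹⁰ F.

259 pF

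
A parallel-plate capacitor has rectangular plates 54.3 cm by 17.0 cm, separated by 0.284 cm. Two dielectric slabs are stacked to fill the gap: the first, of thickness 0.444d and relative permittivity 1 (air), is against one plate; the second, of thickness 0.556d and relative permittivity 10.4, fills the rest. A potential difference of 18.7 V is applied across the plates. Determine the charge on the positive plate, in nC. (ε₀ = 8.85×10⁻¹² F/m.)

A = 54.3 × 17.0 cm² = 9.23×10⁻² m².
Stacked slabs ⇒ two capacitors in series, each with the full plate area.
C₁ = κ₁ε₀A/d₁ = 1.00 × 8.85×10⁻¹² × 9.23×10⁻² / 1.26×10⁻³ = 6.48×10⁻¹⁰ F.
C₂ = κ₂ε₀A/d₂ = 10.4 × 8.85×10⁻¹² × 9.23×10⁻² / 1.58×10⁻³ = 5.38×10⁻⁹ F.
C = (1/C₁ + 1/C₂)⁻¹ = 5.78×10⁻¹⁰ F.
Q = CV = 5.78×10⁻¹⁰ × 18.7 = 1.08×10⁻⁸ C.

10.8 nC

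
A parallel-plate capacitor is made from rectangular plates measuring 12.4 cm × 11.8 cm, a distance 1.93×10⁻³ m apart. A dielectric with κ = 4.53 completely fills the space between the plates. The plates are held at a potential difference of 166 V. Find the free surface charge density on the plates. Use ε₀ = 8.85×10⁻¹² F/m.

σ ≈ 3.45 μC/m²

A = 12.4 × 11.8 cm² = 1.46×10⁻² m².
C = κε₀A/d = 4.53 × 8.85×10⁻¹² × 1.46×10⁻² / 1.93×10⁻³ = 3.04×10⁻¹⁰ F.
σ = Q/A = CV/A = 3.04×10⁻¹⁰ × 166 / 1.46×10⁻² = 3.45×10⁻⁶ C/m².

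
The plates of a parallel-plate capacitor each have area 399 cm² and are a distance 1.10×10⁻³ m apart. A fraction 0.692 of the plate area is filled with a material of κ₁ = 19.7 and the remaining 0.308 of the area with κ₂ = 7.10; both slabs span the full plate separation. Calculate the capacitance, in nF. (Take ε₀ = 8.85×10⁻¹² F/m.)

A = 399 cm² = 3.99×10⁻² m².
Side-by-side slabs ⇒ two capacitors in parallel, each spanning the full gap.
C₁ = κ₁ε₀A₁/d = 19.7 × 8.85×10⁻¹² × 2.76×10⁻² / 1.10×10⁻³ = 4.38×10⁻⁹ F.
C₂ = κ₂ε₀A₂/d = 7.10 × 8.85×10⁻¹² × 1.23×10⁻² / 1.10×10⁻³ = 7.02×10⁻¹⁰ F.
C = C₁ + C₂ = 5.08×10⁻⁹ F.

C ≈ 5.08 nF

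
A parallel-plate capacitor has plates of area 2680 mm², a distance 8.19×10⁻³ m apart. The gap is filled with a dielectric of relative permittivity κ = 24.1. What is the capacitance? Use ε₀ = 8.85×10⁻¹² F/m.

69.8 pF

A = 2680 mm² = 2.68×10⁻³ m².
C = κε₀A/d = 24.1 × 8.85×10⁻¹² × 2.68×10⁻³ / 8.19×10⁻³ = 6.98×10⁻¹¹ F.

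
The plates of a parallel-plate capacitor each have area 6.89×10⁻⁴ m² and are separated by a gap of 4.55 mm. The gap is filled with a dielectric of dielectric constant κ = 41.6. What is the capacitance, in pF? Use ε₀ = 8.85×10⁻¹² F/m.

55.7 pF

C = κε₀A/d = 41.6 × 8.85×10⁻¹² × 6.89×10⁻⁴ / 4.55×10⁻³ = 5.57×10⁻¹¹ F.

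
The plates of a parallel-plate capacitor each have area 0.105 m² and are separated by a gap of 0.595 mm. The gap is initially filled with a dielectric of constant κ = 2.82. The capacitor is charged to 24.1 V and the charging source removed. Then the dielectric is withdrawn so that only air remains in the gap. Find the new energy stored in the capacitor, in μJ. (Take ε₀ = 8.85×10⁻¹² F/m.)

3.61 μJ

Initially C₁ = κε₀A/d = 2.82 × 8.85×10⁻¹² × 0.105 / 5.95×10⁻⁴ = 4.40×10⁻⁹ F.
U₁ = 1.28×10⁻⁶ J.
Isolated ⇒ Q is held fixed. C₂ = 0.355 C₁ and U = Q²/(2C), so U₂/U₁ = C₁/C₂ = 2.82.
U₂ = 2.82 × 1.28×10⁻⁶ = 3.61×10⁻⁶ J.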